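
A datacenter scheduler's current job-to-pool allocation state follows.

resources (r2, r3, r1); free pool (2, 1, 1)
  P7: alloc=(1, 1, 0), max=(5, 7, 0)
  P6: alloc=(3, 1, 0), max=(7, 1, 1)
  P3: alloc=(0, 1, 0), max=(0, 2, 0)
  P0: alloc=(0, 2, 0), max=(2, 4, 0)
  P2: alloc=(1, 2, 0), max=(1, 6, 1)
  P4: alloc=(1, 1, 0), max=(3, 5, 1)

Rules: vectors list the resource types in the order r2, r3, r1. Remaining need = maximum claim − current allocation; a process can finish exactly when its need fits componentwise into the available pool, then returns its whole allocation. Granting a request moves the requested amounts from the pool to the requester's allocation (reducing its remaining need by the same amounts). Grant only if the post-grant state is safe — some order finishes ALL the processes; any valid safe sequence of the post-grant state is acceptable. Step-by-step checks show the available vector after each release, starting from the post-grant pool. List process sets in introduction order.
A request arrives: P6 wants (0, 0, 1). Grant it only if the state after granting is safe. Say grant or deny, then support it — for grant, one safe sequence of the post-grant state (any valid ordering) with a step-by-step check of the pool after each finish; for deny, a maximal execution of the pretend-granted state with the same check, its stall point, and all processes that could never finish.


DENY. Granting would leave the state unsafe.
Key observation: after P3, P0 the pool peaks at (2, 4, 0), and each blocked process is short somewhere: P7 on r2, r3; P6 on r2; P2 on r1; P4 on r1.
Pretend the grant happened; the run P3, P0 goes as far as possible. Step-by-step check:
  pool = (2, 1, 0)
  run P3 (needs (0, 1, 0), free (2, 1, 0)); after release of (0, 1, 0) the pool is (2, 2, 0)
  run P0 (needs (2, 2, 0), free (2, 2, 0)); after release of (0, 2, 0) the pool is (2, 4, 0)
  P7 still needs (4, 6, 0) but only (2, 4, 0) is free — short on r2 and r3
  P6 still needs (4, 0, 0) but only (2, 4, 0) is free — short on r2
  P2 still needs (0, 4, 1) but only (2, 4, 0) is free — short on r1
  P4 still needs (2, 4, 1) but only (2, 4, 0) is free — short on r1
Post-grant, the permanently blocked set is P7, P6, P2 and P4.


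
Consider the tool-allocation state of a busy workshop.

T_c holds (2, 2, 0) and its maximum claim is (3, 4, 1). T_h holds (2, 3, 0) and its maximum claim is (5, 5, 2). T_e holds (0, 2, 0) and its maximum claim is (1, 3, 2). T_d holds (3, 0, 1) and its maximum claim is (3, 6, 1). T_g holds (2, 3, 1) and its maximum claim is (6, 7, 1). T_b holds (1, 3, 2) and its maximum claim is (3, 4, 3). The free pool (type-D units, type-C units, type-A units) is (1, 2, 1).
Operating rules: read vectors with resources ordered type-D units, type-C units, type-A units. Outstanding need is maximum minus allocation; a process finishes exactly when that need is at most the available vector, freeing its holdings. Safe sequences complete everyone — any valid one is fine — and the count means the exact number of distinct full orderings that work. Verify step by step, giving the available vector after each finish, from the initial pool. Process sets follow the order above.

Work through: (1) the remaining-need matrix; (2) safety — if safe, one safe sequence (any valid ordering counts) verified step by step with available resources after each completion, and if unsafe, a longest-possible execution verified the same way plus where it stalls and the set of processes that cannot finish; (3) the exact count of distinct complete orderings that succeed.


(1) Need matrix, components ordered type-D units, type-C units, type-A units:
  T_c: (1, 2, 1)
  T_h: (3, 2, 2)
  T_e: (1, 1, 2)
  T_d: (0, 6, 0)
  T_g: (4, 4, 0)
  T_b: (2, 1, 1)
(2) SAFE, for example via the order T_c, T_b, T_h, T_g, T_e, T_d.
Key observation: reading the order forward, T_c is the first process whose need (1, 2, 1) meets the free pool (1, 2, 1) exactly on a resource it requests.
Verifying each step:
  pool = (1, 2, 1)
  T_c: need (1, 2, 1) fits (1, 2, 1); releases (2, 2, 0), pool now (3, 4, 1)
  T_b: need (2, 1, 1) fits (3, 4, 1); releases (1, 3, 2), pool now (4, 7, 3)
  T_h: need (3, 2, 2) fits (4, 7, 3); releases (2, 3, 0), pool now (6, 10, 3)
  T_g: need (4, 4, 0) fits (6, 10, 3); releases (2, 3, 1), pool now (8, 13, 4)
  T_e: need (1, 1, 2) fits (8, 13, 4); releases (0, 2, 0), pool now (8, 15, 4)
  T_d: need (0, 6, 0) fits (8, 15, 4); releases (3, 0, 1), pool now (11, 15, 5)
(3) The exact count: 24 of the possible complete orderings are safe sequences.


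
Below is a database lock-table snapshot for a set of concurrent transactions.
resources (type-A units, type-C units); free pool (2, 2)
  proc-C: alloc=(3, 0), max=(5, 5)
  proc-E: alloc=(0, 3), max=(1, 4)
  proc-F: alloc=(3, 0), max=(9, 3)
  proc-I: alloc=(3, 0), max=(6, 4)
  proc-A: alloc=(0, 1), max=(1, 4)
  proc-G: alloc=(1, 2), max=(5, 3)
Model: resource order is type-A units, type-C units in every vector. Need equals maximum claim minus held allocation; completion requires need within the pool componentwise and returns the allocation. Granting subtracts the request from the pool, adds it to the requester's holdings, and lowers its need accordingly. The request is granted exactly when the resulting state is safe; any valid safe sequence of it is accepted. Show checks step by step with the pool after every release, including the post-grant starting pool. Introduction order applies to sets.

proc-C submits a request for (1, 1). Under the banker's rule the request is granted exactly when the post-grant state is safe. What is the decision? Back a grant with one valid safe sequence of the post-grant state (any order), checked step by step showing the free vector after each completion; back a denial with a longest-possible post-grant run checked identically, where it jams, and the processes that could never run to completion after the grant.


GRANT: granting preserves safety; a valid post-grant sequence is proc-E, proc-C, proc-A, proc-I, proc-F, proc-G.
Key observation: even at the reduced pool (1, 1), proc-E fits immediately, so safety survives the grant.
Step-by-step check of the post-grant state:
  pool = (1, 1)
  run proc-E (needs (1, 1), free (1, 1)); after release of (0, 3) the pool is (1, 4)
  run proc-C (needs (1, 4), free (1, 4)); after release of (4, 1) the pool is (5, 5)
  run proc-A (needs (1, 3), free (5, 5)); after release of (0, 1) the pool is (5, 6)
  run proc-I (needs (3, 4), free (5, 6)); after release of (3, 0) the pool is (8, 6)
  run proc-F (needs (6, 3), free (8, 6)); after release of (3, 0) the pool is (11, 6)
  run proc-G (needs (4, 1), free (11, 6)); after release of (1, 2) the pool is (12, 8)


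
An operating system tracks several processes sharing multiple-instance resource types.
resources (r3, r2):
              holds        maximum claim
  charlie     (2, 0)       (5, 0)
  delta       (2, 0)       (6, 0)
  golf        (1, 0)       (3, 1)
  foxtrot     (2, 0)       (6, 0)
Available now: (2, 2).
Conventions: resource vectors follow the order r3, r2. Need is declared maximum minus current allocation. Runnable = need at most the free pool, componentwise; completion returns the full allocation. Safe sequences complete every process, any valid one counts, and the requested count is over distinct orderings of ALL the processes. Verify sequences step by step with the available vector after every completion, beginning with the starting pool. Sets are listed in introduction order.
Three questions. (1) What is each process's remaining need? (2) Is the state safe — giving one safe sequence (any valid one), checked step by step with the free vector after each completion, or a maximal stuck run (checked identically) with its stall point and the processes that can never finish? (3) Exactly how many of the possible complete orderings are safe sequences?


(1) Outstanding need per process (order r3, r2):
  charlie: (3, 0)
  delta: (4, 0)
  golf: (2, 1)
  foxtrot: (4, 0)
(2) SAFE, for example via the order golf, charlie, foxtrot, delta.
Key observation: golf marks the first exact bind of the order: its need (2, 1) fits the free (2, 2) with zero slack on a requested resource.
Step-by-step check:
  pool = (2, 2)
  golf needs (2, 1) <= (2, 2) -> finishes; pool += (1, 0) = (3, 2)
  charlie needs (3, 0) <= (3, 2) -> finishes; pool += (2, 0) = (5, 2)
  foxtrot needs (4, 0) <= (5, 2) -> finishes; pool += (2, 0) = (7, 2)
  delta needs (4, 0) <= (7, 2) -> finishes; pool += (2, 0) = (9, 2)
(3) The exact count: 2 of the possible complete orderings are safe sequences.


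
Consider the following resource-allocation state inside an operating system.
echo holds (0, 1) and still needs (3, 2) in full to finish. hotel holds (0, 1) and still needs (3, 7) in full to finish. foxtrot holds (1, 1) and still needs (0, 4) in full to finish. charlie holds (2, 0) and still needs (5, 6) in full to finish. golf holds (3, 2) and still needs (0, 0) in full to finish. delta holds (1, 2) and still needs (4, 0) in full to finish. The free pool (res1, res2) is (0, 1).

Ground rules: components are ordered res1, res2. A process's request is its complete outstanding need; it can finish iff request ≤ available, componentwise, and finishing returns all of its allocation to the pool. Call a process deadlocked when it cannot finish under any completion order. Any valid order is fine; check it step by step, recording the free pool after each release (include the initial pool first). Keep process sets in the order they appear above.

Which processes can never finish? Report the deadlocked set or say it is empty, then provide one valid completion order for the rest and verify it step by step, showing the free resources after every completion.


No process is deadlocked.
Key observation: beginning at golf, releases accumulate fast enough that every process eventually fits.
One completion order for the rest: golf, echo, foxtrot, delta, hotel, charlie. Check, step by step:
  pool = (0, 1)
  golf needs (0, 0) <= (0, 1) -> finishes; pool += (3, 2) = (3, 3)
  echo needs (3, 2) <= (3, 3) -> finishes; pool += (0, 1) = (3, 4)
  foxtrot needs (0, 4) <= (3, 4) -> finishes; pool += (1, 1) = (4, 5)
  delta needs (4, 0) <= (4, 5) -> finishes; pool += (1, 2) = (5, 7)
  hotel needs (3, 7) <= (5, 7) -> finishes; pool += (0, 1) = (5, 8)
  charlie needs (5, 6) <= (5, 8) -> finishes; pool += (2, 0) = (7, 8)


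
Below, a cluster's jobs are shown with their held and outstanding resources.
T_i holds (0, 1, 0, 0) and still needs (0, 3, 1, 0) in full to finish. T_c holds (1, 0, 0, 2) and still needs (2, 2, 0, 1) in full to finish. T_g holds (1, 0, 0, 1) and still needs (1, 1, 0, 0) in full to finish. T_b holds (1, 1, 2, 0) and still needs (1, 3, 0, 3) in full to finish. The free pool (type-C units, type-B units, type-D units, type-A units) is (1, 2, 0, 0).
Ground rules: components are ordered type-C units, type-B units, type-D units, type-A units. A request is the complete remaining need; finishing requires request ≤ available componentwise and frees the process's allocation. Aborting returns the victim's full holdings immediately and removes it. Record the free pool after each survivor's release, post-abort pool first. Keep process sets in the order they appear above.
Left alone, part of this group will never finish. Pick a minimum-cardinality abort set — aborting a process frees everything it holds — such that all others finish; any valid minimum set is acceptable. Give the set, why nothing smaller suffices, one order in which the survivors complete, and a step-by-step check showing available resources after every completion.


Minimum abort set: T_b.
Key observation: the returned (1, 1, 2, 0) from T_b is what brings T_i — unrunnable before, under any order — into play at step 2.
Why nothing smaller works: aborting no one leaves the state deadlocked as given.
One survivor order: T_g, T_i, T_c. Verifying each step (post-abort pool first):
  pool = (2, 3, 2, 0)
  T_g: need (1, 1, 0, 0) fits (2, 3, 2, 0); releases (1, 0, 0, 1), pool now (3, 3, 2, 1)
  T_i: need (0, 3, 1, 0) fits (3, 3, 2, 1); releases (0, 1, 0, 0), pool now (3, 4, 2, 1)
  T_c: need (2, 2, 0, 1) fits (3, 4, 2, 1); releases (1, 0, 0, 2), pool now (4, 4, 2, 3)


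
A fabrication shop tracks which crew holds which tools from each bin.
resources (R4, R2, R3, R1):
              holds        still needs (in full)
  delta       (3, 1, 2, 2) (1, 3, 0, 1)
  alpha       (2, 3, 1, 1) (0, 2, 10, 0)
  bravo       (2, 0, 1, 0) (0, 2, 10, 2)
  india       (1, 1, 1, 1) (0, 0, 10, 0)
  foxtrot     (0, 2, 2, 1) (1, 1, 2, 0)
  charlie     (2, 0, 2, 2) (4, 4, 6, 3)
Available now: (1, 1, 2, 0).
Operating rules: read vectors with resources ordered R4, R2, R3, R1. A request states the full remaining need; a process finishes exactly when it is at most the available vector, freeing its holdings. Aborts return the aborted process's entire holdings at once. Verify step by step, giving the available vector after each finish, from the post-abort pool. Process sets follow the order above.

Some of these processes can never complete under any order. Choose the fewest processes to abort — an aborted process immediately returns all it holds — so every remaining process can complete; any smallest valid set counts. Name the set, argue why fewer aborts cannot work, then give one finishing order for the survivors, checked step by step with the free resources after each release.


Abort alpha and bravo.
Key observation: india was stuck for good until alpha and bravo gave back (4, 3, 2, 1); in the order shown it finishes at step 4.
Minimality, checking each single-abort alternative: delta alone leaves alpha blocked (short on R3); alpha alone leaves bravo blocked (short on R3); bravo alone leaves alpha blocked (short on R3); india alone leaves alpha blocked (short on R3); foxtrot alone leaves alpha blocked (short on R3); charlie alone leaves alpha blocked (short on R3).
The survivors complete as delta, foxtrot, charlie, india. Verifying each step (starting from the post-abort pool):
  pool = (5, 4, 4, 1)
  delta: need (1, 3, 0, 1) fits (5, 4, 4, 1); releases (3, 1, 2, 2), pool now (8, 5, 6, 3)
  foxtrot: need (1, 1, 2, 0) fits (8, 5, 6, 3); releases (0, 2, 2, 1), pool now (8, 7, 8, 4)
  charlie: need (4, 4, 6, 3) fits (8, 7, 8, 4); releases (2, 0, 2, 2), pool now (10, 7, 10, 6)
  india: need (0, 0, 10, 0) fits (10, 7, 10, 6); releases (1, 1, 1, 1), pool now (11, 8, 11, 7)


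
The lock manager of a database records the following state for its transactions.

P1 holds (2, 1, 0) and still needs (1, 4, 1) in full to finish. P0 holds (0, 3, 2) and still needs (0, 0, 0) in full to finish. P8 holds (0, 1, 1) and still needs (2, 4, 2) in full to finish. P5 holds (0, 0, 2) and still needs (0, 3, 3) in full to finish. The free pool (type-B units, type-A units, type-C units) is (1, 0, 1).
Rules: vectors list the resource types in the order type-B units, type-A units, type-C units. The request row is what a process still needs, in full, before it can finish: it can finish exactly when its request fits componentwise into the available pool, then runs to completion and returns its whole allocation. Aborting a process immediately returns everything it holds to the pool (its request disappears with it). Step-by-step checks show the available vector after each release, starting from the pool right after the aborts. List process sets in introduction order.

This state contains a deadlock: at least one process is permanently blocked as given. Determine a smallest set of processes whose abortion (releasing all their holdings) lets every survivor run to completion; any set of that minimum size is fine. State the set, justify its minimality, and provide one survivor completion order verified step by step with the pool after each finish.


Minimum abort set: P1.
Key observation: P8 could never have finished before the abort; with (2, 1, 0) returned by P1, it fits at step 2.
Why nothing smaller works: aborting no one leaves the state deadlocked as given.
Survivors finish in the order: P0, P8, P5. Check, step by step (pool after the aborts first):
  pool = (3, 1, 1)
  P0: need (0, 0, 0) fits (3, 1, 1); releases (0, 3, 2), pool now (3, 4, 3)
  P8: need (2, 4, 2) fits (3, 4, 3); releases (0, 1, 1), pool now (3, 5, 4)
  P5: need (0, 3, 3) fits (3, 5, 4); releases (0, 0, 2), pool now (3, 5, 6)


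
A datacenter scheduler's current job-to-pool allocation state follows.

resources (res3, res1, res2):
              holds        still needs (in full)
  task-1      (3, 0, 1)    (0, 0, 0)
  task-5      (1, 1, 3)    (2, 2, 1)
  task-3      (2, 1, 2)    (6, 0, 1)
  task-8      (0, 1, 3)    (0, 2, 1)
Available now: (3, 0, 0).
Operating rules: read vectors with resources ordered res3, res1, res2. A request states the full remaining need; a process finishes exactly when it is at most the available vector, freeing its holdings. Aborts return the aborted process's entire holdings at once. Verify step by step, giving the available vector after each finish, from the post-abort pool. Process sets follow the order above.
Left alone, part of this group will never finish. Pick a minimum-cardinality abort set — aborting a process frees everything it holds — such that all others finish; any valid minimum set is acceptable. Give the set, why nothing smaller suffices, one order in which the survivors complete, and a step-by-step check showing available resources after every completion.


Minimum abort set: task-5.
Key observation: the deadlocked task-8 becomes finishable only because task-5 released (1, 1, 3); it completes at step 3 below.
Why nothing smaller works: aborting no one leaves the state deadlocked as given.
The survivors complete as task-1, task-3, task-8. Step-by-step check (starting from the post-abort pool):
  pool = (4, 1, 3)
  task-1: need (0, 0, 0) fits (4, 1, 3); releases (3, 0, 1), pool now (7, 1, 4)
  task-3: need (6, 0, 1) fits (7, 1, 4); releases (2, 1, 2), pool now (9, 2, 6)
  task-8: need (0, 2, 1) fits (9, 2, 6); releases (0, 1, 3), pool now (9, 3, 9)


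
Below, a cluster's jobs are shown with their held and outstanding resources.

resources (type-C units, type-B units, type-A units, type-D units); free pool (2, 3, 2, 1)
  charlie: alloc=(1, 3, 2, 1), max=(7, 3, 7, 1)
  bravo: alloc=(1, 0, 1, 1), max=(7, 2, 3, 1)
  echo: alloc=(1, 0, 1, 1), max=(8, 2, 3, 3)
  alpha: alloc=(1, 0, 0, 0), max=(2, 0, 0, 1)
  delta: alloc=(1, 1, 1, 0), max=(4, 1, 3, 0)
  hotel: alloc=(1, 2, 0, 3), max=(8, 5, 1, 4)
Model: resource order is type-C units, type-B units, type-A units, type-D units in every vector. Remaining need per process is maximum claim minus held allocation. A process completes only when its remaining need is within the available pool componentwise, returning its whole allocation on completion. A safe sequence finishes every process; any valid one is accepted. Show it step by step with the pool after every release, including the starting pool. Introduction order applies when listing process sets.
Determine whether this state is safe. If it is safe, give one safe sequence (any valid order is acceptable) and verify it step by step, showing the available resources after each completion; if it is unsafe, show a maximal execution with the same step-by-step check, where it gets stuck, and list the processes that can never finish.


UNSAFE.
Key observation: after alpha, delta complete, (4, 4, 3, 1) is the best the pool ever gets, yet each leftover process wants more type-C units.
The run alpha, delta cannot be extended any further. Step-by-step check:
  pool = (2, 3, 2, 1)
  alpha: need (1, 0, 0, 1) fits (2, 3, 2, 1); releases (1, 0, 0, 0), pool now (3, 3, 2, 1)
  delta: need (3, 0, 2, 0) fits (3, 3, 2, 1); releases (1, 1, 1, 0), pool now (4, 4, 3, 1)
  charlie still needs (6, 0, 5, 0) but only (4, 4, 3, 1) is free — short on type-C units and type-A units
  bravo still needs (6, 2, 2, 0) but only (4, 4, 3, 1) is free — short on type-C units
  echo still needs (7, 2, 2, 2) but only (4, 4, 3, 1) is free — short on type-C units and type-D units
  hotel still needs (7, 3, 1, 1) but only (4, 4, 3, 1) is free — short on type-C units
Permanently blocked: charlie, bravo, echo and hotel.


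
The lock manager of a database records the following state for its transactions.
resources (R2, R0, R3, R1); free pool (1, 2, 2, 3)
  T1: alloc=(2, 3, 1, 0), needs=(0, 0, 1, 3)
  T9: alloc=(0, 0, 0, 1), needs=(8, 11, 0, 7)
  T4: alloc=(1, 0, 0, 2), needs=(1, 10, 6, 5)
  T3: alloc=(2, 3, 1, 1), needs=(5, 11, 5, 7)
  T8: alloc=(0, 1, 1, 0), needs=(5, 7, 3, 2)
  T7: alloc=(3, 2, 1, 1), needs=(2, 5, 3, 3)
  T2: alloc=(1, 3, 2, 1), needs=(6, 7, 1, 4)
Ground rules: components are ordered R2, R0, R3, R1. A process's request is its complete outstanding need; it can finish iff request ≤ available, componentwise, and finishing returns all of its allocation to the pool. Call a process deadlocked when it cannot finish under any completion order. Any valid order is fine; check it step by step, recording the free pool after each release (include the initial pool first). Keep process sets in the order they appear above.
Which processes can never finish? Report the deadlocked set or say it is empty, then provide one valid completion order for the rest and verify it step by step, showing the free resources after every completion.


The deadlocked set is empty.
Key observation: T1 can run right away; the returned allocation unlocks the remaining processes in turn.
The rest can finish in the order T1, T7, T2, T8, T4, T3, T9. Walking it through:
  pool = (1, 2, 2, 3)
  T1: need (0, 0, 1, 3) fits (1, 2, 2, 3); releases (2, 3, 1, 0), pool now (3, 5, 3, 3)
  T7: need (2, 5, 3, 3) fits (3, 5, 3, 3); releases (3, 2, 1, 1), pool now (6, 7, 4, 4)
  T2: need (6, 7, 1, 4) fits (6, 7, 4, 4); releases (1, 3, 2, 1), pool now (7, 10, 6, 5)
  T8: need (5, 7, 3, 2) fits (7, 10, 6, 5); releases (0, 1, 1, 0), pool now (7, 11, 7, 5)
  T4: need (1, 10, 6, 5) fits (7, 11, 7, 5); releases (1, 0, 0, 2), pool now (8, 11, 7, 7)
  T3: need (5, 11, 5, 7) fits (8, 11, 7, 7); releases (2, 3, 1, 1), pool now (10, 14, 8, 8)
  T9: need (8, 11, 0, 7) fits (10, 14, 8, 8); releases (0, 0, 0, 1), pool now (10, 14, 8, 9)


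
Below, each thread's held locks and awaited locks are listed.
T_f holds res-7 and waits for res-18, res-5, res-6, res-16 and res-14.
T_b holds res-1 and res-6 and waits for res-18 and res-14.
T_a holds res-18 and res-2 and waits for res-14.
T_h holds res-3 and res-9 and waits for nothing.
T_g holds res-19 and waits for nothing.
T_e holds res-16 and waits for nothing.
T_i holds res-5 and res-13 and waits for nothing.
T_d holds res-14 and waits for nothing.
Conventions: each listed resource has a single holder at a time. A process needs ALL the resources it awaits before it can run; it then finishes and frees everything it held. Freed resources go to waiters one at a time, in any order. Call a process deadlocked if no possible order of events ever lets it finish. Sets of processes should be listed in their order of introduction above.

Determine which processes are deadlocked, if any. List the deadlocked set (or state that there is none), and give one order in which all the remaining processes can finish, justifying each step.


Nothing here is deadlocked.
Key observation: all waits point, directly or indirectly, at processes that can finish, so nothing is permanently blocked.
One completion order for the rest: T_h, T_d, T_a, T_e, T_i, T_g, T_b, T_f.
Step-by-step check:
  T_h: no waits; runs immediately, freeing res-3 and res-9
  T_d: no waits; runs immediately, freeing res-14
  run T_a (all its waits — res-14 — are resolved); releases res-18 and res-2
  T_e: no waits; runs immediately, freeing res-16
  T_i: no waits; runs immediately, freeing res-5 and res-13
  T_g: no waits; runs immediately, freeing res-19
  run T_b (all its waits — res-18 and res-14 — are resolved); releases res-1 and res-6
  run T_f (all its waits — res-18, res-5, res-6, res-16 and res-14 — are resolved); releases res-7


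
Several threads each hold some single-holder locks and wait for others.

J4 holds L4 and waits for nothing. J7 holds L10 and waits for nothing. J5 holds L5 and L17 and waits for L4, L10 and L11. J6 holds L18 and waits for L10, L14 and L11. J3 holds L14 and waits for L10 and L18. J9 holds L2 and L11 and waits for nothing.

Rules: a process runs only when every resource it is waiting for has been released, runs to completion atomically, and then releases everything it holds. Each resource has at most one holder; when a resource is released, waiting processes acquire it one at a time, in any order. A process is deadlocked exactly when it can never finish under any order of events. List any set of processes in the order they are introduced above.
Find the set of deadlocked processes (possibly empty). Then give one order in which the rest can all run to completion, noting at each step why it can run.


Deadlocked: J6 and J3.
Key observation: the waits loop around J6 -> J3 -> J6 with no way out; no other process is dragged down with it.
A valid finishing order for the others: J7, J9, J4, J5.
Verifying each step:
  J7 waits on nothing -> runs at once and releases L10
  J9 waits on nothing -> runs at once and releases L2 and L11
  J4 waits on nothing -> runs at once and releases L4
  run J5 (all its waits — L4, L10 and L11 — are resolved); releases L5 and L17


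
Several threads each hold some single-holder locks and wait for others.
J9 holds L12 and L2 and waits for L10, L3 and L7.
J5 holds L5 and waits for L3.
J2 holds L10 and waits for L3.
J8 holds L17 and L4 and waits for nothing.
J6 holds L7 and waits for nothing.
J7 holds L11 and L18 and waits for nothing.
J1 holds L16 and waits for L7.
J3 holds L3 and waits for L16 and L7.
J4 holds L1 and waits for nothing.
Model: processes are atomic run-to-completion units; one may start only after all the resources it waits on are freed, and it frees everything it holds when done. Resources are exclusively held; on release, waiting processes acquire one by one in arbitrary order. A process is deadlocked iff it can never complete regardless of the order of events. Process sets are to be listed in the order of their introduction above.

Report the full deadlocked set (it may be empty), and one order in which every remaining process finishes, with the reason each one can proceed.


No process is deadlocked.
Key observation: the wait relation is loop-free; peeling off processes with no waits unwinds the whole state.
One completion order for the rest: J6, J4, J1, J3, J8, J2, J9, J7, J5.
Verifying each step:
  J6 waits on nothing -> runs at once and releases L7
  J4 waits on nothing -> runs at once and releases L1
  run J1 (all its waits — L7 — are resolved); releases L16
  run J3 (all its waits — L16 and L7 — are resolved); releases L3
  J8 waits on nothing -> runs at once and releases L17 and L4
  run J2 (all its waits — L3 — are resolved); releases L10
  run J9 (all its waits — L10, L3 and L7 — are resolved); releases L12 and L2
  J7 waits on nothing -> runs at once and releases L11 and L18
  run J5 (all its waits — L3 — are resolved); releases L5


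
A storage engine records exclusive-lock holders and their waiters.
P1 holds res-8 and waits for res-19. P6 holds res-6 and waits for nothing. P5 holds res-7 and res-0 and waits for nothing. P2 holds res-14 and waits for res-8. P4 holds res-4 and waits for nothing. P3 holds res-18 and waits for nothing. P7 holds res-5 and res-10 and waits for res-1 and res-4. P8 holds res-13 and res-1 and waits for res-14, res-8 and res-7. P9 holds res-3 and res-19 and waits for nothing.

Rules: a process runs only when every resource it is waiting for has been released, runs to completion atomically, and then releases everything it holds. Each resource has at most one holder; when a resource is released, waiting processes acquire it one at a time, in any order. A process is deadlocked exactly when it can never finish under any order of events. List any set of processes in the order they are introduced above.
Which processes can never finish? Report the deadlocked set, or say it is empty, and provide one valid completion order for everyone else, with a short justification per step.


Nothing here is deadlocked.
Key observation: no waiting chain loops back on itself — every chain ends at a process that waits on nothing, so everyone eventually runs.
One completion order for the rest: P3, P5, P9, P4, P6, P1, P2, P8, P7.
Step-by-step check:
  run P3 (it waits on nothing); releases res-18
  run P5 (it waits on nothing); releases res-7 and res-0
  run P9 (it waits on nothing); releases res-3 and res-19
  run P4 (it waits on nothing); releases res-4
  run P6 (it waits on nothing); releases res-6
  P1: everything it awaited (res-19) is free; runs, freeing res-8
  P2: everything it awaited (res-8) is free; runs, freeing res-14
  P8: everything it awaited (res-14, res-8 and res-7) is free; runs, freeing res-13 and res-1
  P7: everything it awaited (res-1 and res-4) is free; runs, freeing res-5 and res-10


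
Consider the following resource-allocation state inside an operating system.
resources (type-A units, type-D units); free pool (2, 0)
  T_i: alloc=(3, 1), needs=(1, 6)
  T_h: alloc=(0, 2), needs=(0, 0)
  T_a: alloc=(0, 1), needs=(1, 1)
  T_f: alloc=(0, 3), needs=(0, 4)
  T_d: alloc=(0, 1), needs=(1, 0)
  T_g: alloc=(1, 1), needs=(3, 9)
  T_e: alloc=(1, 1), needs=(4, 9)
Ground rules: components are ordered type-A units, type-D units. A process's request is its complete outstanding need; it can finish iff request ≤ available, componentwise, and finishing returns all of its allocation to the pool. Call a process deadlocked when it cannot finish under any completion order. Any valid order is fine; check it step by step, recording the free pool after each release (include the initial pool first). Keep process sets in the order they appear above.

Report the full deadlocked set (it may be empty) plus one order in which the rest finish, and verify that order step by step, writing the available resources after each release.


Deadlocked set: T_g and T_e.
Key observation: T_h, T_d, T_a, T_f, T_i can finish, but then (5, 8) is all there is, and the blocked group's type-D units demands exceed it.
The rest can finish in the order T_h, T_d, T_a, T_f, T_i. Walking it through:
  pool = (2, 0)
  T_h: need (0, 0) fits (2, 0); releases (0, 2), pool now (2, 2)
  T_d: need (1, 0) fits (2, 2); releases (0, 1), pool now (2, 3)
  T_a: need (1, 1) fits (2, 3); releases (0, 1), pool now (2, 4)
  T_f: need (0, 4) fits (2, 4); releases (0, 3), pool now (2, 7)
  T_i: need (1, 6) fits (2, 7); releases (3, 1), pool now (5, 8)
None of the blocked processes ever fits:
  T_g still needs (3, 9) but only (5, 8) is free — short on type-D units
  T_e still needs (4, 9) but only (5, 8) is free — short on type-D units


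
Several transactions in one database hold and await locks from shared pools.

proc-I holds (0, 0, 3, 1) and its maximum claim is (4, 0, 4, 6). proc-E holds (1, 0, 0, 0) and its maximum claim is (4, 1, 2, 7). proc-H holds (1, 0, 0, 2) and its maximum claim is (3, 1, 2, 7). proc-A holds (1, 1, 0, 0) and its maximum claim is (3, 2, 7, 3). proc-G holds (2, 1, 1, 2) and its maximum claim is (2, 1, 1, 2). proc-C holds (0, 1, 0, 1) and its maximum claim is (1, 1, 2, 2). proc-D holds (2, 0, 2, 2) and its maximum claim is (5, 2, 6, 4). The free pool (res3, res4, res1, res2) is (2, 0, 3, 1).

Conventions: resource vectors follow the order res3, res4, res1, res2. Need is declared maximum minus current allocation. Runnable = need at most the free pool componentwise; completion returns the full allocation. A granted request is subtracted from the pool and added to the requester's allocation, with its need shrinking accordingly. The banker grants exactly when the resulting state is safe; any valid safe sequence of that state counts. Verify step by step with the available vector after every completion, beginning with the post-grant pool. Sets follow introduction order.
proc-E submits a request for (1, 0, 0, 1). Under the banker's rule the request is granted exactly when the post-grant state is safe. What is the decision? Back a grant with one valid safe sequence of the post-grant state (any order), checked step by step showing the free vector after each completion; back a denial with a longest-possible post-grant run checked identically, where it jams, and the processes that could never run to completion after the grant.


GRANT — the state after the grant stays safe, e.g. via proc-G, proc-C, proc-D, proc-I, proc-E, proc-H, proc-A.
Key observation: granting shrinks the pool to (1, 0, 3, 0), yet proc-G still fits and the chain goes through.
Verifying the post-grant state step by step:
  pool = (1, 0, 3, 0)
  proc-G: need (0, 0, 0, 0) fits (1, 0, 3, 0); releases (2, 1, 1, 2), pool now (3, 1, 4, 2)
  proc-C: need (1, 0, 2, 1) fits (3, 1, 4, 2); releases (0, 1, 0, 1), pool now (3, 2, 4, 3)
  proc-D: need (3, 2, 4, 2) fits (3, 2, 4, 3); releases (2, 0, 2, 2), pool now (5, 2, 6, 5)
  proc-I: need (4, 0, 1, 5) fits (5, 2, 6, 5); releases (0, 0, 3, 1), pool now (5, 2, 9, 6)
  proc-E: need (2, 1, 2, 6) fits (5, 2, 9, 6); releases (2, 0, 0, 1), pool now (7, 2, 9, 7)
  proc-H: need (2, 1, 2, 5) fits (7, 2, 9, 7); releases (1, 0, 0, 2), pool now (8, 2, 9, 9)
  proc-A: need (2, 1, 7, 3) fits (8, 2, 9, 9); releases (1, 1, 0, 0), pool now (9, 3, 9, 9)


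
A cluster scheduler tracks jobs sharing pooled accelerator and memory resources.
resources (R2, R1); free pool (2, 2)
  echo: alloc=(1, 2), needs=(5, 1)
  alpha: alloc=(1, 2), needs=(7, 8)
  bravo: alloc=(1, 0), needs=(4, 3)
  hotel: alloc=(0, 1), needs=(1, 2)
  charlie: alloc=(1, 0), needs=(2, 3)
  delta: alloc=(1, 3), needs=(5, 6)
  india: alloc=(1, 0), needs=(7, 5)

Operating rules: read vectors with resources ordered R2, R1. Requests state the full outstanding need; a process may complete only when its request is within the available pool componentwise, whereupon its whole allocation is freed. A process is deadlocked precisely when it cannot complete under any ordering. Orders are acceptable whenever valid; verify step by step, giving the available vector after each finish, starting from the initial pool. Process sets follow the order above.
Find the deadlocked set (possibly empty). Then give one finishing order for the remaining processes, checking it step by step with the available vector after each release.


Deadlocked: echo, alpha, bravo, delta and india.
Key observation: even finishing hotel, charlie leaves just (3, 3) free — too little R2 for any of the remaining processes.
The rest can finish in the order hotel, charlie. Step-by-step check:
  pool = (2, 2)
  hotel: need (1, 2) fits (2, 2); releases (0, 1), pool now (2, 3)
  charlie: need (2, 3) fits (2, 3); releases (1, 0), pool now (3, 3)
None of the blocked processes ever fits:
  echo still needs (5, 1) but only (3, 3) is free — short on R2
  alpha still needs (7, 8) but only (3, 3) is free — short on R2 and R1
  bravo still needs (4, 3) but only (3, 3) is free — short on R2
  delta still needs (5, 6) but only (3, 3) is free — short on R2 and R1
  india still needs (7, 5) but only (3, 3) is free — short on R2 and R1


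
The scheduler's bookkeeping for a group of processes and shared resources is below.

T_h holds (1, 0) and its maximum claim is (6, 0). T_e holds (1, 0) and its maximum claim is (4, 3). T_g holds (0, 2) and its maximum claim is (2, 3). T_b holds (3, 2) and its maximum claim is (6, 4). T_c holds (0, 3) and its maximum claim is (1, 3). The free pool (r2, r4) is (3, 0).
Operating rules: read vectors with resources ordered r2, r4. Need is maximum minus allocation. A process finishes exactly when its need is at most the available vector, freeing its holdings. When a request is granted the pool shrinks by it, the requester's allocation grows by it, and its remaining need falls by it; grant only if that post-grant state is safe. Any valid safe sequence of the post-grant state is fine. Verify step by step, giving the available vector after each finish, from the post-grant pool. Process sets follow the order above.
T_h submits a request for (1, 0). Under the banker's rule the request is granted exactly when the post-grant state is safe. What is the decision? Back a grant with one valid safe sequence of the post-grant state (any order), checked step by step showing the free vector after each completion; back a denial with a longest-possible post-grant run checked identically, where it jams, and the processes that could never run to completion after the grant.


DENY. Granting would leave the state unsafe.
Key observation: r2 is the bottleneck — with T_c, T_g done the pool holds (2, 5), short of every remaining need.
Pretend the grant happened; the run T_c, T_g goes as far as possible. Check, step by step:
  pool = (2, 0)
  T_c: need (1, 0) fits (2, 0); releases (0, 3), pool now (2, 3)
  T_g: need (2, 1) fits (2, 3); releases (0, 2), pool now (2, 5)
  T_h still needs (4, 0) but only (2, 5) is free — short on r2
  T_e still needs (3, 3) but only (2, 5) is free — short on r2
  T_b still needs (3, 2) but only (2, 5) is free — short on r2
Had the request been granted, T_h, T_e and T_b could never finish.


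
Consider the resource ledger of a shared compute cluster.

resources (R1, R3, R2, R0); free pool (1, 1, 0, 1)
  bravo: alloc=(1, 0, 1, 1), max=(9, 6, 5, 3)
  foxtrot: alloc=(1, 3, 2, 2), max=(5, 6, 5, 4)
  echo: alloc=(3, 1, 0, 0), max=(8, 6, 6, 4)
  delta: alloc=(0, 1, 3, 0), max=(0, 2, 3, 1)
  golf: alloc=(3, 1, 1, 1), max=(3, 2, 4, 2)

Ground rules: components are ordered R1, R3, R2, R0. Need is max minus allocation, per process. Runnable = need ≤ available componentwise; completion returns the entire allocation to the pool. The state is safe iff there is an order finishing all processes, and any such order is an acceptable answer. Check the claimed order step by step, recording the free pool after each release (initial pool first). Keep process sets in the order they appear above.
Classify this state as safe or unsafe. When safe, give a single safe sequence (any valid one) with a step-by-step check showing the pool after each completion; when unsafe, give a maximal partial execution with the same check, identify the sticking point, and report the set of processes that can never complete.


SAFE, for example via the order delta, golf, foxtrot, echo, bravo.
Key observation: reading the order forward, delta is the first process whose need (0, 1, 0, 1) meets the free pool (1, 1, 0, 1) exactly on a resource it requests.
Walking it through:
  pool = (1, 1, 0, 1)
  delta: need (0, 1, 0, 1) fits (1, 1, 0, 1); releases (0, 1, 3, 0), pool now (1, 2, 3, 1)
  golf: need (0, 1, 3, 1) fits (1, 2, 3, 1); releases (3, 1, 1, 1), pool now (4, 3, 4, 2)
  foxtrot: need (4, 3, 3, 2) fits (4, 3, 4, 2); releases (1, 3, 2, 2), pool now (5, 6, 6, 4)
  echo: need (5, 5, 6, 4) fits (5, 6, 6, 4); releases (3, 1, 0, 0), pool now (8, 7, 6, 4)
  bravo: need (8, 6, 4, 2) fits (8, 7, 6, 4); releases (1, 0, 1, 1), pool now (9, 7, 7, 5)


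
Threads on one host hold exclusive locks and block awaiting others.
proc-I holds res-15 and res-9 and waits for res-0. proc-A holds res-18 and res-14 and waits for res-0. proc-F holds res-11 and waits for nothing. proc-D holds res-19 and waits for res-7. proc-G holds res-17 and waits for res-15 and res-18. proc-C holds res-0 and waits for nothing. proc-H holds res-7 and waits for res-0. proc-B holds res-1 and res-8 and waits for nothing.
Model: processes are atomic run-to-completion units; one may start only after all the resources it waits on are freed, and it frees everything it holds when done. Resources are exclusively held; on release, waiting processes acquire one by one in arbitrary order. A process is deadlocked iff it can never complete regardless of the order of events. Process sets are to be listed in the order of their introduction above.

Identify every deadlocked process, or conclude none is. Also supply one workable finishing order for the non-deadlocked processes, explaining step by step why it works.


Nothing here is deadlocked.
Key observation: no waiting chain loops back on itself — every chain ends at a process that waits on nothing, so everyone eventually runs.
A valid finishing order for the others: proc-C, proc-A, proc-H, proc-D, proc-I, proc-F, proc-G, proc-B.
Walking it through:
  run proc-C (it waits on nothing); releases res-0
  proc-A: everything it awaited (res-0) is free; runs, freeing res-18 and res-14
  proc-H: everything it awaited (res-0) is free; runs, freeing res-7
  proc-D: everything it awaited (res-7) is free; runs, freeing res-19
  proc-I: everything it awaited (res-0) is free; runs, freeing res-15 and res-9
  run proc-F (it waits on nothing); releases res-11
  proc-G: everything it awaited (res-15 and res-18) is free; runs, freeing res-17
  run proc-B (it waits on nothing); releases res-1 and res-8
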